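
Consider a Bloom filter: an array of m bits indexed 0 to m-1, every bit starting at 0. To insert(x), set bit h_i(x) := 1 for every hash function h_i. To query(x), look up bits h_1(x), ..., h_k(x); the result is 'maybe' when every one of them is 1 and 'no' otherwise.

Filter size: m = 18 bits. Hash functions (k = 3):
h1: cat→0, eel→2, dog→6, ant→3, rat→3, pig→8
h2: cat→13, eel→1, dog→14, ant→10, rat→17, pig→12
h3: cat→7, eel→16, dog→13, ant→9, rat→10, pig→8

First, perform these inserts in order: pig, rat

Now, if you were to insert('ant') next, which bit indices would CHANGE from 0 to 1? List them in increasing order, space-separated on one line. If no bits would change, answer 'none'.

Answer: 9

Derivation:
Start: bits=000000000000000000
After insert 'pig': sets bits 8 12 -> bits=000000001000100000
After insert 'rat': sets bits 3 10 17 -> bits=000100001010100001
insert 'ant' would touch bits 3 9 10; currently bit3=1, bit9=0, bit10=1
Bits that are 0 among those (would change 0->1): 9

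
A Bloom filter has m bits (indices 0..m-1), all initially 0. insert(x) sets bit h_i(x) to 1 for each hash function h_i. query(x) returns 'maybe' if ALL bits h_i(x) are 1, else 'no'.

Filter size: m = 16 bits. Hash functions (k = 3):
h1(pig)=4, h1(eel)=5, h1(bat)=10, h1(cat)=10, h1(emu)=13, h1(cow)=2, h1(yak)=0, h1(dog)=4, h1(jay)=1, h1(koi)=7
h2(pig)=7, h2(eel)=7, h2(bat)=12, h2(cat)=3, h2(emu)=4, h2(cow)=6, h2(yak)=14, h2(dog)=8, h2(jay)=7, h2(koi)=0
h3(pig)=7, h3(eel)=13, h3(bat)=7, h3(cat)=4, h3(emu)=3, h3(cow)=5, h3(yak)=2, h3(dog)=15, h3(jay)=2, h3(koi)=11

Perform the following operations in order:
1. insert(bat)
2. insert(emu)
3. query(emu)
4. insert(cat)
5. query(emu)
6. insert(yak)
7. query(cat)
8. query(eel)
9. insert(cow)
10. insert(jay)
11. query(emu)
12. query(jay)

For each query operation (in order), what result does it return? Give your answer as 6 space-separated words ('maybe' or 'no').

Answer: maybe maybe maybe no maybe maybe

Derivation:
Start: bits=0000000000000000
Op 1: insert bat -> sets bits 7 10 12 -> bits=0000000100101000
Op 2: insert emu -> sets bits 3 4 13 -> bits=0001100100101100
Op 3: query emu -> checks bit3=1, bit4=1, bit13=1 (all 1) -> maybe
Op 4: insert cat -> sets bits 3 4 10 -> bits=0001100100101100
Op 5: query emu -> checks bit3=1, bit4=1, bit13=1 (all 1) -> maybe
Op 6: insert yak -> sets bits 0 2 14 -> bits=1011100100101110
Op 7: query cat -> checks bit3=1, bit4=1, bit10=1 (all 1) -> maybe
Op 8: query eel -> checks bit5=0, bit7=1, bit13=1 (has a 0) -> no
Op 9: insert cow -> sets bits 2 5 6 -> bits=1011111100101110
Op 10: insert jay -> sets bits 1 2 7 -> bits=1111111100101110
Op 11: query emu -> checks bit3=1, bit4=1, bit13=1 (all 1) -> maybe
Op 12: query jay -> checks bit1=1, bit2=1, bit7=1 (all 1) -> maybe
Query results in order: maybe maybe maybe no maybe maybe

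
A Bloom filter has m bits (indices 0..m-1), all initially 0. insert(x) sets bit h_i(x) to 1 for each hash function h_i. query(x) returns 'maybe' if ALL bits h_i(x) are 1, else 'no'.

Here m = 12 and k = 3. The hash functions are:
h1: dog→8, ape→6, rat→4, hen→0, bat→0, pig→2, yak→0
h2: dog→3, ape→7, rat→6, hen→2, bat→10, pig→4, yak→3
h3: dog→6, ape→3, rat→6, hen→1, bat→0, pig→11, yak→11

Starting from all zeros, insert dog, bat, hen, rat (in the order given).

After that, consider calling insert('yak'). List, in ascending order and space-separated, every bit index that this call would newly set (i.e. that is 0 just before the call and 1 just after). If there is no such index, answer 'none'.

Answer: 11

Derivation:
Start: bits=000000000000
After insert 'dog': sets bits 3 6 8 -> bits=000100101000
After insert 'bat': sets bits 0 10 -> bits=100100101010
After insert 'hen': sets bits 0 1 2 -> bits=111100101010
After insert 'rat': sets bits 4 6 -> bits=111110101010
insert 'yak' would touch bits 0 3 11; currently bit0=1, bit3=1, bit11=0
Bits that are 0 among those (would change 0->1): 11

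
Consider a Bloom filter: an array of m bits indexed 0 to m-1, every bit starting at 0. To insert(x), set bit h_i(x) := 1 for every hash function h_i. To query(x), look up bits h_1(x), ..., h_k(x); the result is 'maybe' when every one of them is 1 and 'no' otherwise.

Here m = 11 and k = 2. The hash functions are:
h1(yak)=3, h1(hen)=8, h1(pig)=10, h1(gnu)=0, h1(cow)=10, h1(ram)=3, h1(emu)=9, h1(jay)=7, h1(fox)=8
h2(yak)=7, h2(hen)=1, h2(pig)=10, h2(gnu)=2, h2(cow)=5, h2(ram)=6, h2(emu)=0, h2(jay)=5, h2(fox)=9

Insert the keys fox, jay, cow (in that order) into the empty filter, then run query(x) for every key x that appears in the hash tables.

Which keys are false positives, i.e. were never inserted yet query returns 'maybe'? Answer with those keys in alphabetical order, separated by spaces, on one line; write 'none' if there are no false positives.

Answer: pig

Derivation:
Start: bits=00000000000
After insert 'fox': sets bits 8 9 -> bits=00000000110
After insert 'jay': sets bits 5 7 -> bits=00000101110
After insert 'cow': sets bits 5 10 -> bits=00000101111
Not inserted: emu gnu hen pig ram yak — query each against bits=00000101111:
query emu: checks bit0=0, bit9=1 (has a 0) -> no => not a false positive
query gnu: checks bit0=0, bit2=0 (has a 0) -> no => not a false positive
query hen: checks bit1=0, bit8=1 (has a 0) -> no => not a false positive
query pig: checks bit10=1 (all 1) -> maybe => FALSE POSITIVE
query ram: checks bit3=0, bit6=0 (has a 0) -> no => not a false positive
query yak: checks bit3=0, bit7=1 (has a 0) -> no => not a false positive
False positives (alphabetical): pig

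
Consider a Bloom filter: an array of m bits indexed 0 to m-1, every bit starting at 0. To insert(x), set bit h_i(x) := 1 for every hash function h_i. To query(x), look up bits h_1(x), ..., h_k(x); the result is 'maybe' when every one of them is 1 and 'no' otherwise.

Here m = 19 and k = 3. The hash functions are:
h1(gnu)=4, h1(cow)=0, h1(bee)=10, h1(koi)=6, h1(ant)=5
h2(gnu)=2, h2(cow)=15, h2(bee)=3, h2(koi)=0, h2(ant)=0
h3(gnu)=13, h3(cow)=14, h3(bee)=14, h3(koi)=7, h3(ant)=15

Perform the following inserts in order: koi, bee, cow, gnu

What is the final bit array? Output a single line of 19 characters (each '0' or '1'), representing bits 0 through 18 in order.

Start: bits=0000000000000000000
After insert 'koi': sets bits 0 6 7 -> bits=1000001100000000000
After insert 'bee': sets bits 3 10 14 -> bits=1001001100100010000
After insert 'cow': sets bits 0 14 15 -> bits=1001001100100011000
After insert 'gnu': sets bits 2 4 13 -> bits=1011101100100111000

Answer: 1011101100100111000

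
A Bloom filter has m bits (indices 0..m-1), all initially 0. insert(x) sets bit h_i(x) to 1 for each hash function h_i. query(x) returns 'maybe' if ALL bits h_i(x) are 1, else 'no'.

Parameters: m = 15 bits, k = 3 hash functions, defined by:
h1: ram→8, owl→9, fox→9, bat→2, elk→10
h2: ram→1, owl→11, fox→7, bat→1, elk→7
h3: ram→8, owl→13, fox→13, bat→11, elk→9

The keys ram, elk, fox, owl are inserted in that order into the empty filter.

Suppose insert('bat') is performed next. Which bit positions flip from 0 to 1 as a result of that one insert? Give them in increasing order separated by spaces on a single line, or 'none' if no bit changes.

Answer: 2

Derivation:
Start: bits=000000000000000
After insert 'ram': sets bits 1 8 -> bits=010000001000000
After insert 'elk': sets bits 7 9 10 -> bits=010000011110000
After insert 'fox': sets bits 7 9 13 -> bits=010000011110010
After insert 'owl': sets bits 9 11 13 -> bits=010000011111010
insert 'bat' would touch bits 1 2 11; currently bit1=1, bit2=0, bit11=1
Bits that are 0 among those (would change 0->1): 2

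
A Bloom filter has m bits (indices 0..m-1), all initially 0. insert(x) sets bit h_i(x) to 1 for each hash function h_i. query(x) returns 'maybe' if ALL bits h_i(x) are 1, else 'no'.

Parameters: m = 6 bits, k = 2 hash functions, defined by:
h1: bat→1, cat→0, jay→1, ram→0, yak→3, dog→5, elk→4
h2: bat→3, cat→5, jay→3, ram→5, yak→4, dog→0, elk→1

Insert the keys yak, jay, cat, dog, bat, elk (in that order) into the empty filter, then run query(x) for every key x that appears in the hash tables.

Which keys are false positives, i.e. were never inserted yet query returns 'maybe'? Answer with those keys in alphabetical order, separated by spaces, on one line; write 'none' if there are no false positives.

Start: bits=000000
After insert 'yak': sets bits 3 4 -> bits=000110
After insert 'jay': sets bits 1 3 -> bits=010110
After insert 'cat': sets bits 0 5 -> bits=110111
After insert 'dog': sets bits 0 5 -> bits=110111
After insert 'bat': sets bits 1 3 -> bits=110111
After insert 'elk': sets bits 1 4 -> bits=110111
Not inserted: ram — query each against bits=110111:
query ram: checks bit0=1, bit5=1 (all 1) -> maybe => FALSE POSITIVE
False positives (alphabetical): ram

Answer: ram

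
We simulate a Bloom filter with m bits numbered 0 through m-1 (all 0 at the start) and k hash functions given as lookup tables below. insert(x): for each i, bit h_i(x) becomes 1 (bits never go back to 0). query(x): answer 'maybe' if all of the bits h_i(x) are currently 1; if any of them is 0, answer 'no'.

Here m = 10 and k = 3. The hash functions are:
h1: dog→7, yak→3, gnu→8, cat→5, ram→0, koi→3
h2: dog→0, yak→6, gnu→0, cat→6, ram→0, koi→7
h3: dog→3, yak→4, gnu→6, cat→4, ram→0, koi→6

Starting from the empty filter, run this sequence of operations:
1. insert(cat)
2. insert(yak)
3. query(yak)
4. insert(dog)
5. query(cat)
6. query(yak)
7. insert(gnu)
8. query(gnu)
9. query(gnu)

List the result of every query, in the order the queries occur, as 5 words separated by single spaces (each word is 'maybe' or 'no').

Start: bits=0000000000
Op 1: insert cat -> sets bits 4 5 6 -> bits=0000111000
Op 2: insert yak -> sets bits 3 4 6 -> bits=0001111000
Op 3: query yak -> checks bit3=1, bit4=1, bit6=1 (all 1) -> maybe
Op 4: insert dog -> sets bits 0 3 7 -> bits=1001111100
Op 5: query cat -> checks bit4=1, bit5=1, bit6=1 (all 1) -> maybe
Op 6: query yak -> checks bit3=1, bit4=1, bit6=1 (all 1) -> maybe
Op 7: insert gnu -> sets bits 0 6 8 -> bits=1001111110
Op 8: query gnu -> checks bit0=1, bit6=1, bit8=1 (all 1) -> maybe
Op 9: query gnu -> checks bit0=1, bit6=1, bit8=1 (all 1) -> maybe
Query results in order: maybe maybe maybe maybe maybe

Answer: maybe maybe maybe maybe maybe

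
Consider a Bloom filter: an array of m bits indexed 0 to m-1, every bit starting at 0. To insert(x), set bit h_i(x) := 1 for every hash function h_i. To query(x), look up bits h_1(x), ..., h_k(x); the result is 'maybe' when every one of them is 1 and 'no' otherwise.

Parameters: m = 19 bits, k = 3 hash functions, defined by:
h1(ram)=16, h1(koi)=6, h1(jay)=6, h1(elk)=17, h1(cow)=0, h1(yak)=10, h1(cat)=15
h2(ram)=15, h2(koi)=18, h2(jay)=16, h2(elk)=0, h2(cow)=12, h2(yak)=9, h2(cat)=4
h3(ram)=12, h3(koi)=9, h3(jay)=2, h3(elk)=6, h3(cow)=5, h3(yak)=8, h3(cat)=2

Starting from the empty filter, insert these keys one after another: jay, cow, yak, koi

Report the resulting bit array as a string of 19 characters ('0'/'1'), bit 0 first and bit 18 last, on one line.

Start: bits=0000000000000000000
After insert 'jay': sets bits 2 6 16 -> bits=0010001000000000100
After insert 'cow': sets bits 0 5 12 -> bits=1010011000001000100
After insert 'yak': sets bits 8 9 10 -> bits=1010011011101000100
After insert 'koi': sets bits 6 9 18 -> bits=1010011011101000101

Answer: 1010011011101000101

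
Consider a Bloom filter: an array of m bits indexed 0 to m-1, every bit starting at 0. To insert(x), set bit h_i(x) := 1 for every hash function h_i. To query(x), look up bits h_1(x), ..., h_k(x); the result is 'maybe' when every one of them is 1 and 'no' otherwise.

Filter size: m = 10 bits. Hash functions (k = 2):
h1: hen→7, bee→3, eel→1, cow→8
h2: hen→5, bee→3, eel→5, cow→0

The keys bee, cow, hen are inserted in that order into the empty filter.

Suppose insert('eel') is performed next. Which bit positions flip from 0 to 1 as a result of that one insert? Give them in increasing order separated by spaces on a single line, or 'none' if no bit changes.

Start: bits=0000000000
After insert 'bee': sets bits 3 -> bits=0001000000
After insert 'cow': sets bits 0 8 -> bits=1001000010
After insert 'hen': sets bits 5 7 -> bits=1001010110
insert 'eel' would touch bits 1 5; currently bit1=0, bit5=1
Bits that are 0 among those (would change 0->1): 1

Answer: 1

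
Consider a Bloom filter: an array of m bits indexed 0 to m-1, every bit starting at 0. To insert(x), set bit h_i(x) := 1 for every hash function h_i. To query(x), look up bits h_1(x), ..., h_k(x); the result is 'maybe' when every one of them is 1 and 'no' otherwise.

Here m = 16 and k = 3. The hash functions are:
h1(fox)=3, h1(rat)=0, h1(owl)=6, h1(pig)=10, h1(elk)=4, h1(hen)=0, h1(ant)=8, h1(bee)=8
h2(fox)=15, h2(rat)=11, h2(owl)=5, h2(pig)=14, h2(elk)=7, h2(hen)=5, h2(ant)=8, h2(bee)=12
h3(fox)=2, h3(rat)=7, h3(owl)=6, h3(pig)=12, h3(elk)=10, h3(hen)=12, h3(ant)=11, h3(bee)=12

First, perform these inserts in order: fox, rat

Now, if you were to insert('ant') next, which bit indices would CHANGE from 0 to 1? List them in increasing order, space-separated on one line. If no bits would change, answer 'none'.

Answer: 8

Derivation:
Start: bits=0000000000000000
After insert 'fox': sets bits 2 3 15 -> bits=0011000000000001
After insert 'rat': sets bits 0 7 11 -> bits=1011000100010001
insert 'ant' would touch bits 8 11; currently bit8=0, bit11=1
Bits that are 0 among those (would change 0->1): 8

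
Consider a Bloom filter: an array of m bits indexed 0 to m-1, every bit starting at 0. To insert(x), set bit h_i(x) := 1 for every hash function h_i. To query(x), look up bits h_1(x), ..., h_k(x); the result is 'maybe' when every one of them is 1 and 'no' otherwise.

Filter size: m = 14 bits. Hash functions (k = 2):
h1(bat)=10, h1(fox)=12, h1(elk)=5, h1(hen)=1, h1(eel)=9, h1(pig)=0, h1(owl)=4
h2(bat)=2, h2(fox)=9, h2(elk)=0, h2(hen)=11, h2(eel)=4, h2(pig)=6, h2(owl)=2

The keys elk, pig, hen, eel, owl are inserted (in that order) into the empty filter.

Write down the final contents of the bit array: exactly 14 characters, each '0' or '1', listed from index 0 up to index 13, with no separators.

Start: bits=00000000000000
After insert 'elk': sets bits 0 5 -> bits=10000100000000
After insert 'pig': sets bits 0 6 -> bits=10000110000000
After insert 'hen': sets bits 1 11 -> bits=11000110000100
After insert 'eel': sets bits 4 9 -> bits=11001110010100
After insert 'owl': sets bits 2 4 -> bits=11101110010100

Answer: 11101110010100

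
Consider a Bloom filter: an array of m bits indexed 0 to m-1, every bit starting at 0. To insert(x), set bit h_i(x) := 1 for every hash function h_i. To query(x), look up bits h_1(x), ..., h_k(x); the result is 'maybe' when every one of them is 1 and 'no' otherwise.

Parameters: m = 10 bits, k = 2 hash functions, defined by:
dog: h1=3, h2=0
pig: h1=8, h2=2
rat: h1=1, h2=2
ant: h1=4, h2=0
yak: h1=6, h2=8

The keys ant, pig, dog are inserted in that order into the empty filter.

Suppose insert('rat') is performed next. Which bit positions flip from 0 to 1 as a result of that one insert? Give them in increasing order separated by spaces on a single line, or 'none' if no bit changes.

Answer: 1

Derivation:
Start: bits=0000000000
After insert 'ant': sets bits 0 4 -> bits=1000100000
After insert 'pig': sets bits 2 8 -> bits=1010100010
After insert 'dog': sets bits 0 3 -> bits=1011100010
insert 'rat' would touch bits 1 2; currently bit1=0, bit2=1
Bits that are 0 among those (would change 0->1): 1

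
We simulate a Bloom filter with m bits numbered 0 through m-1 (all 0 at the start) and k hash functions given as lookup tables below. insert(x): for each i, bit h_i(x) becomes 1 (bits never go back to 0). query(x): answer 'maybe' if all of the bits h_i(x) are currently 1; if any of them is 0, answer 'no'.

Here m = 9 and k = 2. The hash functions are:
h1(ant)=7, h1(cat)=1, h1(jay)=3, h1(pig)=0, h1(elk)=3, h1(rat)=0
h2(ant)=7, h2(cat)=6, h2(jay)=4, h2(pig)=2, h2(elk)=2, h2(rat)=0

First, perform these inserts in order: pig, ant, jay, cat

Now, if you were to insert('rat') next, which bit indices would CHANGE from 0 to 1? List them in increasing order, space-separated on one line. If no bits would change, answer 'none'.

Answer: none

Derivation:
Start: bits=000000000
After insert 'pig': sets bits 0 2 -> bits=101000000
After insert 'ant': sets bits 7 -> bits=101000010
After insert 'jay': sets bits 3 4 -> bits=101110010
After insert 'cat': sets bits 1 6 -> bits=111110110
insert 'rat' would touch bits 0; currently bit0=1
Bits that are 0 among those (would change 0->1): none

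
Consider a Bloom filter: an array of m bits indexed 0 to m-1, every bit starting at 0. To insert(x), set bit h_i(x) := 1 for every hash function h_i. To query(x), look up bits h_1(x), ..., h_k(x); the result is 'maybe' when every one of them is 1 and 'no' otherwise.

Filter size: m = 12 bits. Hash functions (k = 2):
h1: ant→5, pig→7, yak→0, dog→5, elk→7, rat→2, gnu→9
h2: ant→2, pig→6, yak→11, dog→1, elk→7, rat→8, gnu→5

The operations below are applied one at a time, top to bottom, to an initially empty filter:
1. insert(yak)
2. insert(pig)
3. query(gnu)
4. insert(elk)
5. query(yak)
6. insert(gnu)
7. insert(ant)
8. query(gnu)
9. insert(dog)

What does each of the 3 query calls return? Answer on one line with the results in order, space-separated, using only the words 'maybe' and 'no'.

Answer: no maybe maybe

Derivation:
Start: bits=000000000000
Op 1: insert yak -> sets bits 0 11 -> bits=100000000001
Op 2: insert pig -> sets bits 6 7 -> bits=100000110001
Op 3: query gnu -> checks bit5=0, bit9=0 (has a 0) -> no
Op 4: insert elk -> sets bits 7 -> bits=100000110001
Op 5: query yak -> checks bit0=1, bit11=1 (all 1) -> maybe
Op 6: insert gnu -> sets bits 5 9 -> bits=100001110101
Op 7: insert ant -> sets bits 2 5 -> bits=101001110101
Op 8: query gnu -> checks bit5=1, bit9=1 (all 1) -> maybe
Op 9: insert dog -> sets bits 1 5 -> bits=111001110101
Query results in order: no maybe maybe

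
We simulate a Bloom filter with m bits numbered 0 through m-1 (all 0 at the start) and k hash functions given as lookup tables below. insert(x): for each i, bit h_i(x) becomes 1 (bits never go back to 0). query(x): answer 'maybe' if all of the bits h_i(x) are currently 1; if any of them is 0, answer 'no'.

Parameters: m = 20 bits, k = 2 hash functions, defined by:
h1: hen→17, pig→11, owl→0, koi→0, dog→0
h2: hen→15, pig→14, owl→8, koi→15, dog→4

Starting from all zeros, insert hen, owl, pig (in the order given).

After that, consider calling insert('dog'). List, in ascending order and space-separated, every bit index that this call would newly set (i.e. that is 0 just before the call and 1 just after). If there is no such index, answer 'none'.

Answer: 4

Derivation:
Start: bits=00000000000000000000
After insert 'hen': sets bits 15 17 -> bits=00000000000000010100
After insert 'owl': sets bits 0 8 -> bits=10000000100000010100
After insert 'pig': sets bits 11 14 -> bits=10000000100100110100
insert 'dog' would touch bits 0 4; currently bit0=1, bit4=0
Bits that are 0 among those (would change 0->1): 4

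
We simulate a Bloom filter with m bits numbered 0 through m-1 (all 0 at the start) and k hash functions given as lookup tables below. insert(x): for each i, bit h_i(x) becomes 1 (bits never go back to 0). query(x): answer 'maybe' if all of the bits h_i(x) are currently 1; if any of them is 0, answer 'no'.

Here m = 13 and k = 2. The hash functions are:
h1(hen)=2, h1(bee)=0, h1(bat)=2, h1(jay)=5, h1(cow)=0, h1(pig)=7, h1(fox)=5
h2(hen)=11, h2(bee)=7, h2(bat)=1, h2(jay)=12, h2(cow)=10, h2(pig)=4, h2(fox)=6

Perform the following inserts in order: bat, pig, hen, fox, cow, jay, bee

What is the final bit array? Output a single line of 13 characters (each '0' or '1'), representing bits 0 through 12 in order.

Answer: 1110111100111

Derivation:
Start: bits=0000000000000
After insert 'bat': sets bits 1 2 -> bits=0110000000000
After insert 'pig': sets bits 4 7 -> bits=0110100100000
After insert 'hen': sets bits 2 11 -> bits=0110100100010
After insert 'fox': sets bits 5 6 -> bits=0110111100010
After insert 'cow': sets bits 0 10 -> bits=1110111100110
After insert 'jay': sets bits 5 12 -> bits=1110111100111
After insert 'bee': sets bits 0 7 -> bits=1110111100111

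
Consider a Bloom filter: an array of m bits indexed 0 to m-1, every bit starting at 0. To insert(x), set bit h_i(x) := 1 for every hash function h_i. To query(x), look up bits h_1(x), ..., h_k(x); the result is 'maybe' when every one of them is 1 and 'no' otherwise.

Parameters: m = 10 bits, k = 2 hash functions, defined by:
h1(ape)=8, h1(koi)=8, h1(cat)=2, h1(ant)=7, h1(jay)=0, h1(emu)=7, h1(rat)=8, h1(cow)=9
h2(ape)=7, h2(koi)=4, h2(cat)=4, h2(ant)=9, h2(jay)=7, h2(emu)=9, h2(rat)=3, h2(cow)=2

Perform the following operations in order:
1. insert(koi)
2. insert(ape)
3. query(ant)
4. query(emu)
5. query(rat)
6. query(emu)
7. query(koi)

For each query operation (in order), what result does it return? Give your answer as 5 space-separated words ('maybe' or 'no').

Answer: no no no no maybe

Derivation:
Start: bits=0000000000
Op 1: insert koi -> sets bits 4 8 -> bits=0000100010
Op 2: insert ape -> sets bits 7 8 -> bits=0000100110
Op 3: query ant -> checks bit7=1, bit9=0 (has a 0) -> no
Op 4: query emu -> checks bit7=1, bit9=0 (has a 0) -> no
Op 5: query rat -> checks bit3=0, bit8=1 (has a 0) -> no
Op 6: query emu -> checks bit7=1, bit9=0 (has a 0) -> no
Op 7: query koi -> checks bit4=1, bit8=1 (all 1) -> maybe
Query results in order: no no no no maybe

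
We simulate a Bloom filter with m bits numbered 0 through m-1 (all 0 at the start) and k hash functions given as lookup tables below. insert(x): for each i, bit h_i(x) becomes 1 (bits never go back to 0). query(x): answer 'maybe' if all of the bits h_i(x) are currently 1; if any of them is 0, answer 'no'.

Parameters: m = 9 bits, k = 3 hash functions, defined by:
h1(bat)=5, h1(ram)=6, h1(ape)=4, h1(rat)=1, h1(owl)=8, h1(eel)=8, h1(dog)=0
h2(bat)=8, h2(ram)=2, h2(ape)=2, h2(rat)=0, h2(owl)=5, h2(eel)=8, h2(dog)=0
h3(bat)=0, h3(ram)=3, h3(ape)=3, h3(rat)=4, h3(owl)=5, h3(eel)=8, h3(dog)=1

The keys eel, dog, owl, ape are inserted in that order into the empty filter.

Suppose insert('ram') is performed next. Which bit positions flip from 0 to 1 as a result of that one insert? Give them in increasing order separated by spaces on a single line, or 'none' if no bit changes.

Start: bits=000000000
After insert 'eel': sets bits 8 -> bits=000000001
After insert 'dog': sets bits 0 1 -> bits=110000001
After insert 'owl': sets bits 5 8 -> bits=110001001
After insert 'ape': sets bits 2 3 4 -> bits=111111001
insert 'ram' would touch bits 2 3 6; currently bit2=1, bit3=1, bit6=0
Bits that are 0 among those (would change 0->1): 6

Answer: 6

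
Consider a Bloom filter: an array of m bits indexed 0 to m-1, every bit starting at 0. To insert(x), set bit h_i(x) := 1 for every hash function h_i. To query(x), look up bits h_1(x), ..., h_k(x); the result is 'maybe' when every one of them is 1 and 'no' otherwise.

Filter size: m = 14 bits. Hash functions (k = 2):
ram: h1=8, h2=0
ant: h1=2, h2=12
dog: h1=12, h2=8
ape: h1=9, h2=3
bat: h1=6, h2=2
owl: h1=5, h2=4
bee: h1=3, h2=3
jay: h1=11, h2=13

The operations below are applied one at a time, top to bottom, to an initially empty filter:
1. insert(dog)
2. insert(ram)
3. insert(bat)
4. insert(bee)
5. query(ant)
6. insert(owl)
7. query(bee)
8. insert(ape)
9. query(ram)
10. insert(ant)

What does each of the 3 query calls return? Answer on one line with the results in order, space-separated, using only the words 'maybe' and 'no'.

Start: bits=00000000000000
Op 1: insert dog -> sets bits 8 12 -> bits=00000000100010
Op 2: insert ram -> sets bits 0 8 -> bits=10000000100010
Op 3: insert bat -> sets bits 2 6 -> bits=10100010100010
Op 4: insert bee -> sets bits 3 -> bits=10110010100010
Op 5: query ant -> checks bit2=1, bit12=1 (all 1) -> maybe
Op 6: insert owl -> sets bits 4 5 -> bits=10111110100010
Op 7: query bee -> checks bit3=1 (all 1) -> maybe
Op 8: insert ape -> sets bits 3 9 -> bits=10111110110010
Op 9: query ram -> checks bit0=1, bit8=1 (all 1) -> maybe
Op 10: insert ant -> sets bits 2 12 -> bits=10111110110010
Query results in order: maybe maybe maybe

Answer: maybe maybe maybe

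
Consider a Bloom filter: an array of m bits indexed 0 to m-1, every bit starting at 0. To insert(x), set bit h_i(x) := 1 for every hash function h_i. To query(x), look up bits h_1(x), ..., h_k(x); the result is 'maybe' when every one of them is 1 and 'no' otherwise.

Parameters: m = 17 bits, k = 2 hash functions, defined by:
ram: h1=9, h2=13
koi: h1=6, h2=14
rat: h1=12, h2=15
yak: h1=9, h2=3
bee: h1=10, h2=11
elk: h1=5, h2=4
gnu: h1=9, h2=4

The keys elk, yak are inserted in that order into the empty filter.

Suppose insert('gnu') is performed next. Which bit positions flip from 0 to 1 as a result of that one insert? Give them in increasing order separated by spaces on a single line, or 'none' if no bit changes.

Start: bits=00000000000000000
After insert 'elk': sets bits 4 5 -> bits=00001100000000000
After insert 'yak': sets bits 3 9 -> bits=00011100010000000
insert 'gnu' would touch bits 4 9; currently bit4=1, bit9=1
Bits that are 0 among those (would change 0->1): none

Answer: none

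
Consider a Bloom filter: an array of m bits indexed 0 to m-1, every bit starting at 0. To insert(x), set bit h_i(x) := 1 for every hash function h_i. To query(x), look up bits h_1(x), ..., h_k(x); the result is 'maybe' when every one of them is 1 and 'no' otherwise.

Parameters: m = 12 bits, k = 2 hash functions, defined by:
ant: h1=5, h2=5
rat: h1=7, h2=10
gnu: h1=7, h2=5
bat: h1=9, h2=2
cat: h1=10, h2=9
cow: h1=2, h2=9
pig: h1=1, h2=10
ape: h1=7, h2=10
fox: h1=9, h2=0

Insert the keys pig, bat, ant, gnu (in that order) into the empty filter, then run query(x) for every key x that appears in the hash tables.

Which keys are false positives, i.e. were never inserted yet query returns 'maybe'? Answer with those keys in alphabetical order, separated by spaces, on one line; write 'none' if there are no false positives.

Answer: ape cat cow rat

Derivation:
Start: bits=000000000000
After insert 'pig': sets bits 1 10 -> bits=010000000010
After insert 'bat': sets bits 2 9 -> bits=011000000110
After insert 'ant': sets bits 5 -> bits=011001000110
After insert 'gnu': sets bits 5 7 -> bits=011001010110
Not inserted: ape cat cow fox rat — query each against bits=011001010110:
query ape: checks bit7=1, bit10=1 (all 1) -> maybe => FALSE POSITIVE
query cat: checks bit9=1, bit10=1 (all 1) -> maybe => FALSE POSITIVE
query cow: checks bit2=1, bit9=1 (all 1) -> maybe => FALSE POSITIVE
query fox: checks bit0=0, bit9=1 (has a 0) -> no => not a false positive
query rat: checks bit7=1, bit10=1 (all 1) -> maybe => FALSE POSITIVE
False positives (alphabetical): ape cat cow rat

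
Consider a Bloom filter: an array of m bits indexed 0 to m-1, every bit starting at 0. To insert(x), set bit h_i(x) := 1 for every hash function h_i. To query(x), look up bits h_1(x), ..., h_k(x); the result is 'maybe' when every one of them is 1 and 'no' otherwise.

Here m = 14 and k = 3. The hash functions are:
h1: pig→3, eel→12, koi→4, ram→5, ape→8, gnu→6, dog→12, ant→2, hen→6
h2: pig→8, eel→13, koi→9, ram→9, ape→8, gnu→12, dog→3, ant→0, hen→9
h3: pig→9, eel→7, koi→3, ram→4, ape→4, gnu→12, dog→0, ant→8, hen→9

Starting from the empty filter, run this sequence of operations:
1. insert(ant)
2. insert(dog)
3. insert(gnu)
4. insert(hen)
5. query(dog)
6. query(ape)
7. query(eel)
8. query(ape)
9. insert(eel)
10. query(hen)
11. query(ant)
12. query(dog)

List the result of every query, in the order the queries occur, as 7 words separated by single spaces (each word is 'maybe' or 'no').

Start: bits=00000000000000
Op 1: insert ant -> sets bits 0 2 8 -> bits=10100000100000
Op 2: insert dog -> sets bits 0 3 12 -> bits=10110000100010
Op 3: insert gnu -> sets bits 6 12 -> bits=10110010100010
Op 4: insert hen -> sets bits 6 9 -> bits=10110010110010
Op 5: query dog -> checks bit0=1, bit3=1, bit12=1 (all 1) -> maybe
Op 6: query ape -> checks bit4=0, bit8=1 (has a 0) -> no
Op 7: query eel -> checks bit7=0, bit12=1, bit13=0 (has a 0) -> no
Op 8: query ape -> checks bit4=0, bit8=1 (has a 0) -> no
Op 9: insert eel -> sets bits 7 12 13 -> bits=10110011110011
Op 10: query hen -> checks bit6=1, bit9=1 (all 1) -> maybe
Op 11: query ant -> checks bit0=1, bit2=1, bit8=1 (all 1) -> maybe
Op 12: query dog -> checks bit0=1, bit3=1, bit12=1 (all 1) -> maybe
Query results in order: maybe no no no maybe maybe maybe

Answer: maybe no no no maybe maybe maybe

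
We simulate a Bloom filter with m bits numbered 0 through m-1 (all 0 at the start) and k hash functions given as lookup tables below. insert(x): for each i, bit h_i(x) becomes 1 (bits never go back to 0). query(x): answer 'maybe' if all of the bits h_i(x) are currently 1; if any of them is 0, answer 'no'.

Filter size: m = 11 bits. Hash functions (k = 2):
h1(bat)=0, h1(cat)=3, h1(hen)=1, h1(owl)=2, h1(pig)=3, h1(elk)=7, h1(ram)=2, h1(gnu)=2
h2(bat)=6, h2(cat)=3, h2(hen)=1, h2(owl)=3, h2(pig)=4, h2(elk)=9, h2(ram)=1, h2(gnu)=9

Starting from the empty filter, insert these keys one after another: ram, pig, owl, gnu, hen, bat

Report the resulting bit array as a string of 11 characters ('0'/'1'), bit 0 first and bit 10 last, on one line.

Answer: 11111010010

Derivation:
Start: bits=00000000000
After insert 'ram': sets bits 1 2 -> bits=01100000000
After insert 'pig': sets bits 3 4 -> bits=01111000000
After insert 'owl': sets bits 2 3 -> bits=01111000000
After insert 'gnu': sets bits 2 9 -> bits=01111000010
After insert 'hen': sets bits 1 -> bits=01111000010
After insert 'bat': sets bits 0 6 -> bits=11111010010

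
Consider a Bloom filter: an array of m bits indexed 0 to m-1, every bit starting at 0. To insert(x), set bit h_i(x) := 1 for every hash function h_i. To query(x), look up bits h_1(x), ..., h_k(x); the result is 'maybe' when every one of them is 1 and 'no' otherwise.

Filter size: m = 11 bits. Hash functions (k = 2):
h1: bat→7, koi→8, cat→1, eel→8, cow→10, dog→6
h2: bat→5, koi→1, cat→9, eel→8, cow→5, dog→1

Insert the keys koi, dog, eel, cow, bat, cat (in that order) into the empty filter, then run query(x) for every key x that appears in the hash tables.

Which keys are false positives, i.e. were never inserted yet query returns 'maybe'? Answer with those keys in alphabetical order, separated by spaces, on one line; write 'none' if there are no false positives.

Start: bits=00000000000
After insert 'koi': sets bits 1 8 -> bits=01000000100
After insert 'dog': sets bits 1 6 -> bits=01000010100
After insert 'eel': sets bits 8 -> bits=01000010100
After insert 'cow': sets bits 5 10 -> bits=01000110101
After insert 'bat': sets bits 5 7 -> bits=01000111101
After insert 'cat': sets bits 1 9 -> bits=01000111111
Not inserted: (none) — query each against bits=01000111111:
False positives (alphabetical): none

Answer: none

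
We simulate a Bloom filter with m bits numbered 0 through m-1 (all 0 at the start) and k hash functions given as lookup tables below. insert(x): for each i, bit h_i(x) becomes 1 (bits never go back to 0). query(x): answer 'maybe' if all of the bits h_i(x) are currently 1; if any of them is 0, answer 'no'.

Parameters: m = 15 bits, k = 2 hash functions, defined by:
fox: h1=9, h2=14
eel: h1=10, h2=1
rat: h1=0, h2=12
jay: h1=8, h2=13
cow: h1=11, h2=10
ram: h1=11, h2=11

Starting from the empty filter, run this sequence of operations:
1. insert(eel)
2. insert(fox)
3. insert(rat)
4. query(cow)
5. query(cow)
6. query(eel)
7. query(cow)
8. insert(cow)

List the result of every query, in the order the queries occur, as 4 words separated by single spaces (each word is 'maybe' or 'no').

Answer: no no maybe no

Derivation:
Start: bits=000000000000000
Op 1: insert eel -> sets bits 1 10 -> bits=010000000010000
Op 2: insert fox -> sets bits 9 14 -> bits=010000000110001
Op 3: insert rat -> sets bits 0 12 -> bits=110000000110101
Op 4: query cow -> checks bit10=1, bit11=0 (has a 0) -> no
Op 5: query cow -> checks bit10=1, bit11=0 (has a 0) -> no
Op 6: query eel -> checks bit1=1, bit10=1 (all 1) -> maybe
Op 7: query cow -> checks bit10=1, bit11=0 (has a 0) -> no
Op 8: insert cow -> sets bits 10 11 -> bits=110000000111101
Query results in order: no no maybe no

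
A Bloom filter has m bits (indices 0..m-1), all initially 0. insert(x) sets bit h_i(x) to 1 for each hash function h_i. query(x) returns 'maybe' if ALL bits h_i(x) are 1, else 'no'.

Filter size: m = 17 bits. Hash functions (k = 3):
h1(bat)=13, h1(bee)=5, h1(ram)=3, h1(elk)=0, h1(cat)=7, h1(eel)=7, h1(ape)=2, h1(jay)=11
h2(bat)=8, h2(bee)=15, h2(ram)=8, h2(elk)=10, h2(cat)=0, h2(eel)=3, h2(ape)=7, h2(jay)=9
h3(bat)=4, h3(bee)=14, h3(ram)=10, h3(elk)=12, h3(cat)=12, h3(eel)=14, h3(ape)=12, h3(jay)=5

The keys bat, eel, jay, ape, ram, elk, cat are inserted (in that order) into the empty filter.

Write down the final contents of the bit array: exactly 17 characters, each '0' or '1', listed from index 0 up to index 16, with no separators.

Answer: 10111101111111100

Derivation:
Start: bits=00000000000000000
After insert 'bat': sets bits 4 8 13 -> bits=00001000100001000
After insert 'eel': sets bits 3 7 14 -> bits=00011001100001100
After insert 'jay': sets bits 5 9 11 -> bits=00011101110101100
After insert 'ape': sets bits 2 7 12 -> bits=00111101110111100
After insert 'ram': sets bits 3 8 10 -> bits=00111101111111100
After insert 'elk': sets bits 0 10 12 -> bits=10111101111111100
After insert 'cat': sets bits 0 7 12 -> bits=10111101111111100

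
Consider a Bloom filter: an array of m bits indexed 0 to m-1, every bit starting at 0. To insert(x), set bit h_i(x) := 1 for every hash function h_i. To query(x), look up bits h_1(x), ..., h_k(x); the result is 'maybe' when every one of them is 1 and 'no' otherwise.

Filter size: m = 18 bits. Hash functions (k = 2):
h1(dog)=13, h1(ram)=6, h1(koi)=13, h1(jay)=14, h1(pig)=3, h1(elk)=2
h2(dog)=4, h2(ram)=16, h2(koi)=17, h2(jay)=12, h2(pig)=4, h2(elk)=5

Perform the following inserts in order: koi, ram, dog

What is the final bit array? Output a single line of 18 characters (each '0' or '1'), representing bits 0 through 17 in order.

Start: bits=000000000000000000
After insert 'koi': sets bits 13 17 -> bits=000000000000010001
After insert 'ram': sets bits 6 16 -> bits=000000100000010011
After insert 'dog': sets bits 4 13 -> bits=000010100000010011

Answer: 000010100000010011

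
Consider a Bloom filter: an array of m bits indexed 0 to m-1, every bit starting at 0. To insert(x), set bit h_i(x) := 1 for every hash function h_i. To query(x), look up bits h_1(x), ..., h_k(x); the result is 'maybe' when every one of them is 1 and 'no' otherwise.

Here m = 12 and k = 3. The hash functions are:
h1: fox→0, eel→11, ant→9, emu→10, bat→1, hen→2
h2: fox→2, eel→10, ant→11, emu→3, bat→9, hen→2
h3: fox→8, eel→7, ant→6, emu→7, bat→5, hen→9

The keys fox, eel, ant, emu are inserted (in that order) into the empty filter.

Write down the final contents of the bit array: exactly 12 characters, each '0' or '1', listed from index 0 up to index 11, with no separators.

Answer: 101100111111

Derivation:
Start: bits=000000000000
After insert 'fox': sets bits 0 2 8 -> bits=101000001000
After insert 'eel': sets bits 7 10 11 -> bits=101000011011
After insert 'ant': sets bits 6 9 11 -> bits=101000111111
After insert 'emu': sets bits 3 7 10 -> bits=101100111111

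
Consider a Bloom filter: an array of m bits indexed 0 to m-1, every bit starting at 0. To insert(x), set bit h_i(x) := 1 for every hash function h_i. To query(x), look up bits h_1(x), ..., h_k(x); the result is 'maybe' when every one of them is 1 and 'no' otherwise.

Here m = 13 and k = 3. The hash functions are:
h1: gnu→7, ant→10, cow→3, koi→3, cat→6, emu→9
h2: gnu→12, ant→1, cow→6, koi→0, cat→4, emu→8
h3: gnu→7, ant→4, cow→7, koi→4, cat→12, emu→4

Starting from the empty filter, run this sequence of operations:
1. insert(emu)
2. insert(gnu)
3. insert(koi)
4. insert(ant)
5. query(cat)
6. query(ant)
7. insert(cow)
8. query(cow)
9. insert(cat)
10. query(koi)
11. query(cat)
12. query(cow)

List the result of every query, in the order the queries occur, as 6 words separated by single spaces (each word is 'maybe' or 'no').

Start: bits=0000000000000
Op 1: insert emu -> sets bits 4 8 9 -> bits=0000100011000
Op 2: insert gnu -> sets bits 7 12 -> bits=0000100111001
Op 3: insert koi -> sets bits 0 3 4 -> bits=1001100111001
Op 4: insert ant -> sets bits 1 4 10 -> bits=1101100111101
Op 5: query cat -> checks bit4=1, bit6=0, bit12=1 (has a 0) -> no
Op 6: query ant -> checks bit1=1, bit4=1, bit10=1 (all 1) -> maybe
Op 7: insert cow -> sets bits 3 6 7 -> bits=1101101111101
Op 8: query cow -> checks bit3=1, bit6=1, bit7=1 (all 1) -> maybe
Op 9: insert cat -> sets bits 4 6 12 -> bits=1101101111101
Op 10: query koi -> checks bit0=1, bit3=1, bit4=1 (all 1) -> maybe
Op 11: query cat -> checks bit4=1, bit6=1, bit12=1 (all 1) -> maybe
Op 12: query cow -> checks bit3=1, bit6=1, bit7=1 (all 1) -> maybe
Query results in order: no maybe maybe maybe maybe maybe

Answer: no maybe maybe maybe maybe maybe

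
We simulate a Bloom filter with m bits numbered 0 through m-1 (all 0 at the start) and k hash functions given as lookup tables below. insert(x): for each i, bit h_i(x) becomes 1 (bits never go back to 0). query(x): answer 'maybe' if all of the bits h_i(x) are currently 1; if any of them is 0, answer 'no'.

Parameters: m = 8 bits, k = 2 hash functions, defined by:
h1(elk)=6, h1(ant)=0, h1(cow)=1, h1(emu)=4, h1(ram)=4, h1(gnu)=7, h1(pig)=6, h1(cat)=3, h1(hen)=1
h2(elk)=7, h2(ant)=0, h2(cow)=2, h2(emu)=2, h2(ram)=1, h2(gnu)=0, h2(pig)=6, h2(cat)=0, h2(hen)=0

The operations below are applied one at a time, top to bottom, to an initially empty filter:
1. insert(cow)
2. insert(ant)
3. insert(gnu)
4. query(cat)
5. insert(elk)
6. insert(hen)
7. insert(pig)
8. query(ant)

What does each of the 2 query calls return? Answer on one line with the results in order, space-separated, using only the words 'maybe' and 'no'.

Answer: no maybe

Derivation:
Start: bits=00000000
Op 1: insert cow -> sets bits 1 2 -> bits=01100000
Op 2: insert ant -> sets bits 0 -> bits=11100000
Op 3: insert gnu -> sets bits 0 7 -> bits=11100001
Op 4: query cat -> checks bit0=1, bit3=0 (has a 0) -> no
Op 5: insert elk -> sets bits 6 7 -> bits=11100011
Op 6: insert hen -> sets bits 0 1 -> bits=11100011
Op 7: insert pig -> sets bits 6 -> bits=11100011
Op 8: query ant -> checks bit0=1 (all 1) -> maybe
Query results in order: no maybe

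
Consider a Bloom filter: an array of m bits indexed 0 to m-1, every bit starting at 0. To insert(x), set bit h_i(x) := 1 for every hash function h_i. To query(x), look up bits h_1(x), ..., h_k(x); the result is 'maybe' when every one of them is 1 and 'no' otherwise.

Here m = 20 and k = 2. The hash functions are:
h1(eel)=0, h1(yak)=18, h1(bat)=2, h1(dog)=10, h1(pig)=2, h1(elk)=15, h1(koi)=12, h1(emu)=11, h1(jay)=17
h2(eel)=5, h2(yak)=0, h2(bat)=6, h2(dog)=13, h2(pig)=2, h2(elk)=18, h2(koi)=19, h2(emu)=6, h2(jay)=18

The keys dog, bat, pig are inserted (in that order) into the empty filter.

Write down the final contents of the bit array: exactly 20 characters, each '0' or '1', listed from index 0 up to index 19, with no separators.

Answer: 00100010001001000000

Derivation:
Start: bits=00000000000000000000
After insert 'dog': sets bits 10 13 -> bits=00000000001001000000
After insert 'bat': sets bits 2 6 -> bits=00100010001001000000
After insert 'pig': sets bits 2 -> bits=00100010001001000000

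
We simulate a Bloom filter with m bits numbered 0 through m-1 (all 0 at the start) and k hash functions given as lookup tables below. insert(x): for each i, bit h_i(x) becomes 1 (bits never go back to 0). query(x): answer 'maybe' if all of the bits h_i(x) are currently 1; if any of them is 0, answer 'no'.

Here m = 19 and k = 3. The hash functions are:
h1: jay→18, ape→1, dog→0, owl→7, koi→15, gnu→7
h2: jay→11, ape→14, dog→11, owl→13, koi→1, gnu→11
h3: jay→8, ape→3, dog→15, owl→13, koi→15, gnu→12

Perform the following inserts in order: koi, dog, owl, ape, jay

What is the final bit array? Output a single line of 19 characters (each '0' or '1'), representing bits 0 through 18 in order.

Answer: 1101000110010111001

Derivation:
Start: bits=0000000000000000000
After insert 'koi': sets bits 1 15 -> bits=0100000000000001000
After insert 'dog': sets bits 0 11 15 -> bits=1100000000010001000
After insert 'owl': sets bits 7 13 -> bits=1100000100010101000
After insert 'ape': sets bits 1 3 14 -> bits=1101000100010111000
After insert 'jay': sets bits 8 11 18 -> bits=1101000110010111001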